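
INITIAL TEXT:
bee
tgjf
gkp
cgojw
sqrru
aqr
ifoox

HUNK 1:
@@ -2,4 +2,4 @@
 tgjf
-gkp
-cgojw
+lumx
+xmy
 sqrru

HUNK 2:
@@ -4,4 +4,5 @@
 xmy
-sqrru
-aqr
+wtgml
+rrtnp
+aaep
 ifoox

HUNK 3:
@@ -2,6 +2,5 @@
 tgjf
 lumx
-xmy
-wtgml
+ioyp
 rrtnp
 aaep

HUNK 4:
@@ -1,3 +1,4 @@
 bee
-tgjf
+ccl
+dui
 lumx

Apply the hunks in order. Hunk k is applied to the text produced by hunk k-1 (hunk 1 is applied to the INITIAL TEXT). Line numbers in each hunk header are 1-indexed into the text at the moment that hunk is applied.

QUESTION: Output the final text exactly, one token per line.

Hunk 1: at line 2 remove [gkp,cgojw] add [lumx,xmy] -> 7 lines: bee tgjf lumx xmy sqrru aqr ifoox
Hunk 2: at line 4 remove [sqrru,aqr] add [wtgml,rrtnp,aaep] -> 8 lines: bee tgjf lumx xmy wtgml rrtnp aaep ifoox
Hunk 3: at line 2 remove [xmy,wtgml] add [ioyp] -> 7 lines: bee tgjf lumx ioyp rrtnp aaep ifoox
Hunk 4: at line 1 remove [tgjf] add [ccl,dui] -> 8 lines: bee ccl dui lumx ioyp rrtnp aaep ifoox

Answer: bee
ccl
dui
lumx
ioyp
rrtnp
aaep
ifoox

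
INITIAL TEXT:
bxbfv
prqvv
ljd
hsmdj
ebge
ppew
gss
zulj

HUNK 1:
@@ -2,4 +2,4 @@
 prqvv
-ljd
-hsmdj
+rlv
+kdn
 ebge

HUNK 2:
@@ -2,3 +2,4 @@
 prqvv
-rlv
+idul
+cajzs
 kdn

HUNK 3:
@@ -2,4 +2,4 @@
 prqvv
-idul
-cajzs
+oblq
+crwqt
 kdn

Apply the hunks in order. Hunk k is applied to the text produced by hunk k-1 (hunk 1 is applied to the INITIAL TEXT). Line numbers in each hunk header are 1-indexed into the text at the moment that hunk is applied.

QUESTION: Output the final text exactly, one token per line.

Hunk 1: at line 2 remove [ljd,hsmdj] add [rlv,kdn] -> 8 lines: bxbfv prqvv rlv kdn ebge ppew gss zulj
Hunk 2: at line 2 remove [rlv] add [idul,cajzs] -> 9 lines: bxbfv prqvv idul cajzs kdn ebge ppew gss zulj
Hunk 3: at line 2 remove [idul,cajzs] add [oblq,crwqt] -> 9 lines: bxbfv prqvv oblq crwqt kdn ebge ppew gss zulj

Answer: bxbfv
prqvv
oblq
crwqt
kdn
ebge
ppew
gss
zulj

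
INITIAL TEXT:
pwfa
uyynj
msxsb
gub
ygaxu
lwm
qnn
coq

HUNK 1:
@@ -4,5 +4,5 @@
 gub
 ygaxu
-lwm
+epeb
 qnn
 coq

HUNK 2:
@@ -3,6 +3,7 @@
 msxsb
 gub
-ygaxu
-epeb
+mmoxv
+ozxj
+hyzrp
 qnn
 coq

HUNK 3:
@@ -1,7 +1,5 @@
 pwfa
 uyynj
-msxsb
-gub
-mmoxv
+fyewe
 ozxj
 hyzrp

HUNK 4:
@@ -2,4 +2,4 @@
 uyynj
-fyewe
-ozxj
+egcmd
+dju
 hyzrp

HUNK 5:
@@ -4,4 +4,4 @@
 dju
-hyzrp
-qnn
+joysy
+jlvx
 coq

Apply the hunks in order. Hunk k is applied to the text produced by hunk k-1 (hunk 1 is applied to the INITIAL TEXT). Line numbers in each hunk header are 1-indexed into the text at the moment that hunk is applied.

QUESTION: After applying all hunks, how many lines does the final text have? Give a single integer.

Answer: 7

Derivation:
Hunk 1: at line 4 remove [lwm] add [epeb] -> 8 lines: pwfa uyynj msxsb gub ygaxu epeb qnn coq
Hunk 2: at line 3 remove [ygaxu,epeb] add [mmoxv,ozxj,hyzrp] -> 9 lines: pwfa uyynj msxsb gub mmoxv ozxj hyzrp qnn coq
Hunk 3: at line 1 remove [msxsb,gub,mmoxv] add [fyewe] -> 7 lines: pwfa uyynj fyewe ozxj hyzrp qnn coq
Hunk 4: at line 2 remove [fyewe,ozxj] add [egcmd,dju] -> 7 lines: pwfa uyynj egcmd dju hyzrp qnn coq
Hunk 5: at line 4 remove [hyzrp,qnn] add [joysy,jlvx] -> 7 lines: pwfa uyynj egcmd dju joysy jlvx coq
Final line count: 7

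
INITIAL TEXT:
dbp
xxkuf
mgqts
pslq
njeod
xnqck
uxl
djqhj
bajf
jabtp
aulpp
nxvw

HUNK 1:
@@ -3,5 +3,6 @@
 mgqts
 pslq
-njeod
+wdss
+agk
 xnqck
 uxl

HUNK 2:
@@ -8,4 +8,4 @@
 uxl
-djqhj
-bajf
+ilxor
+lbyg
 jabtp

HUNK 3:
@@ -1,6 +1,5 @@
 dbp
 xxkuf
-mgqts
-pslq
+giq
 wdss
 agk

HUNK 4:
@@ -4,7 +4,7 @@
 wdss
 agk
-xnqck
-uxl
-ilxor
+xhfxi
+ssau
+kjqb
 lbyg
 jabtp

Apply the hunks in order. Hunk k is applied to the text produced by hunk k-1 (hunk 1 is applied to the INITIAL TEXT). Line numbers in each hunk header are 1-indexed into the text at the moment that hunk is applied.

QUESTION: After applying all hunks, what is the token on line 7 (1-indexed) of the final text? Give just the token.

Hunk 1: at line 3 remove [njeod] add [wdss,agk] -> 13 lines: dbp xxkuf mgqts pslq wdss agk xnqck uxl djqhj bajf jabtp aulpp nxvw
Hunk 2: at line 8 remove [djqhj,bajf] add [ilxor,lbyg] -> 13 lines: dbp xxkuf mgqts pslq wdss agk xnqck uxl ilxor lbyg jabtp aulpp nxvw
Hunk 3: at line 1 remove [mgqts,pslq] add [giq] -> 12 lines: dbp xxkuf giq wdss agk xnqck uxl ilxor lbyg jabtp aulpp nxvw
Hunk 4: at line 4 remove [xnqck,uxl,ilxor] add [xhfxi,ssau,kjqb] -> 12 lines: dbp xxkuf giq wdss agk xhfxi ssau kjqb lbyg jabtp aulpp nxvw
Final line 7: ssau

Answer: ssau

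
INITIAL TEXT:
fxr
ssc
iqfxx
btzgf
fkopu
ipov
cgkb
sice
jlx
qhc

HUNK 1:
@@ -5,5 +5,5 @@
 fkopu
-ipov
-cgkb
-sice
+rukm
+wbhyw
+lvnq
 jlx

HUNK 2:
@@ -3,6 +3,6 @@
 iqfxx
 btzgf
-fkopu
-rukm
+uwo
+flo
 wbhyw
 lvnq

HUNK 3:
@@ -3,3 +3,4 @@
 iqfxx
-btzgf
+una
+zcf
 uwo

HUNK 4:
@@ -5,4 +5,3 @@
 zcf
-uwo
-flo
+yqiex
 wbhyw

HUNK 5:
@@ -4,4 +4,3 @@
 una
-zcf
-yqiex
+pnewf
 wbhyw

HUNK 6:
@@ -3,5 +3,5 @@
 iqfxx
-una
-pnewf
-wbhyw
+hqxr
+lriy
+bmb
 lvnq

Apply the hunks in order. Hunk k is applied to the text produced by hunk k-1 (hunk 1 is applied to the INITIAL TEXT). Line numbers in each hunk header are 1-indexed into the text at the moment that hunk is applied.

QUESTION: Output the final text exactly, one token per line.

Answer: fxr
ssc
iqfxx
hqxr
lriy
bmb
lvnq
jlx
qhc

Derivation:
Hunk 1: at line 5 remove [ipov,cgkb,sice] add [rukm,wbhyw,lvnq] -> 10 lines: fxr ssc iqfxx btzgf fkopu rukm wbhyw lvnq jlx qhc
Hunk 2: at line 3 remove [fkopu,rukm] add [uwo,flo] -> 10 lines: fxr ssc iqfxx btzgf uwo flo wbhyw lvnq jlx qhc
Hunk 3: at line 3 remove [btzgf] add [una,zcf] -> 11 lines: fxr ssc iqfxx una zcf uwo flo wbhyw lvnq jlx qhc
Hunk 4: at line 5 remove [uwo,flo] add [yqiex] -> 10 lines: fxr ssc iqfxx una zcf yqiex wbhyw lvnq jlx qhc
Hunk 5: at line 4 remove [zcf,yqiex] add [pnewf] -> 9 lines: fxr ssc iqfxx una pnewf wbhyw lvnq jlx qhc
Hunk 6: at line 3 remove [una,pnewf,wbhyw] add [hqxr,lriy,bmb] -> 9 lines: fxr ssc iqfxx hqxr lriy bmb lvnq jlx qhc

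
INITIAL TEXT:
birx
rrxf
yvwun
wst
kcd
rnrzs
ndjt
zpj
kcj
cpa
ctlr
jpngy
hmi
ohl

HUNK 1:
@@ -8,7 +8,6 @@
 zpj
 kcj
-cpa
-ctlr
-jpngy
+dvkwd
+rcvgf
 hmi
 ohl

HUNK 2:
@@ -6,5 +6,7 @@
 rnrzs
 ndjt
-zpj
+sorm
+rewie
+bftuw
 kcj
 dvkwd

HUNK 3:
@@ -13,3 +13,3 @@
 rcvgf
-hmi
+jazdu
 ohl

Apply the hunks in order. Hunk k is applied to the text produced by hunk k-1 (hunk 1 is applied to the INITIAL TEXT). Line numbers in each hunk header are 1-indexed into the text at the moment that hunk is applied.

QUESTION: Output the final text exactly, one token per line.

Answer: birx
rrxf
yvwun
wst
kcd
rnrzs
ndjt
sorm
rewie
bftuw
kcj
dvkwd
rcvgf
jazdu
ohl

Derivation:
Hunk 1: at line 8 remove [cpa,ctlr,jpngy] add [dvkwd,rcvgf] -> 13 lines: birx rrxf yvwun wst kcd rnrzs ndjt zpj kcj dvkwd rcvgf hmi ohl
Hunk 2: at line 6 remove [zpj] add [sorm,rewie,bftuw] -> 15 lines: birx rrxf yvwun wst kcd rnrzs ndjt sorm rewie bftuw kcj dvkwd rcvgf hmi ohl
Hunk 3: at line 13 remove [hmi] add [jazdu] -> 15 lines: birx rrxf yvwun wst kcd rnrzs ndjt sorm rewie bftuw kcj dvkwd rcvgf jazdu ohl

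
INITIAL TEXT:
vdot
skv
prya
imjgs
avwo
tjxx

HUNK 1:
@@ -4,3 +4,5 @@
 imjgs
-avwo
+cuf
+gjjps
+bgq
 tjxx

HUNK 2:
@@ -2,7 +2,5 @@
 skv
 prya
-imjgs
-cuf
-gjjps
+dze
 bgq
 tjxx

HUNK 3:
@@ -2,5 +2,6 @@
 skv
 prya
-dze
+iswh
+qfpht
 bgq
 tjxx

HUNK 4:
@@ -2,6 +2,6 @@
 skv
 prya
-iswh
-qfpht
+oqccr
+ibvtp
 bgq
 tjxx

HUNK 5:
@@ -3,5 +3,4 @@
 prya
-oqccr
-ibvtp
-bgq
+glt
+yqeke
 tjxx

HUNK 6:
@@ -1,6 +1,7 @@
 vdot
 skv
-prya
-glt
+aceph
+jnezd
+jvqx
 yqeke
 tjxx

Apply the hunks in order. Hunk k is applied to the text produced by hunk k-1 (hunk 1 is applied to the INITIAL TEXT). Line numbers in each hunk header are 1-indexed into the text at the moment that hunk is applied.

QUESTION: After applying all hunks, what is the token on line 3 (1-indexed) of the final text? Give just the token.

Hunk 1: at line 4 remove [avwo] add [cuf,gjjps,bgq] -> 8 lines: vdot skv prya imjgs cuf gjjps bgq tjxx
Hunk 2: at line 2 remove [imjgs,cuf,gjjps] add [dze] -> 6 lines: vdot skv prya dze bgq tjxx
Hunk 3: at line 2 remove [dze] add [iswh,qfpht] -> 7 lines: vdot skv prya iswh qfpht bgq tjxx
Hunk 4: at line 2 remove [iswh,qfpht] add [oqccr,ibvtp] -> 7 lines: vdot skv prya oqccr ibvtp bgq tjxx
Hunk 5: at line 3 remove [oqccr,ibvtp,bgq] add [glt,yqeke] -> 6 lines: vdot skv prya glt yqeke tjxx
Hunk 6: at line 1 remove [prya,glt] add [aceph,jnezd,jvqx] -> 7 lines: vdot skv aceph jnezd jvqx yqeke tjxx
Final line 3: aceph

Answer: aceph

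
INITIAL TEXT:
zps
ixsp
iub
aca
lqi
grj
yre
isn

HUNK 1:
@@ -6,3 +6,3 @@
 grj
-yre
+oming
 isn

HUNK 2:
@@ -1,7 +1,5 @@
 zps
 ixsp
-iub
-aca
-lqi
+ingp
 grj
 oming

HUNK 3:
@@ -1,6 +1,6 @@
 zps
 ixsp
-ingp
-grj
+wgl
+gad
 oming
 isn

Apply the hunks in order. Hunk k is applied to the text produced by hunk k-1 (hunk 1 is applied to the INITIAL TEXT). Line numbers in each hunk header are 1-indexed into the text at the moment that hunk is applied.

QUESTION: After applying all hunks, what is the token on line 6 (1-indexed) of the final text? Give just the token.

Hunk 1: at line 6 remove [yre] add [oming] -> 8 lines: zps ixsp iub aca lqi grj oming isn
Hunk 2: at line 1 remove [iub,aca,lqi] add [ingp] -> 6 lines: zps ixsp ingp grj oming isn
Hunk 3: at line 1 remove [ingp,grj] add [wgl,gad] -> 6 lines: zps ixsp wgl gad oming isn
Final line 6: isn

Answer: isn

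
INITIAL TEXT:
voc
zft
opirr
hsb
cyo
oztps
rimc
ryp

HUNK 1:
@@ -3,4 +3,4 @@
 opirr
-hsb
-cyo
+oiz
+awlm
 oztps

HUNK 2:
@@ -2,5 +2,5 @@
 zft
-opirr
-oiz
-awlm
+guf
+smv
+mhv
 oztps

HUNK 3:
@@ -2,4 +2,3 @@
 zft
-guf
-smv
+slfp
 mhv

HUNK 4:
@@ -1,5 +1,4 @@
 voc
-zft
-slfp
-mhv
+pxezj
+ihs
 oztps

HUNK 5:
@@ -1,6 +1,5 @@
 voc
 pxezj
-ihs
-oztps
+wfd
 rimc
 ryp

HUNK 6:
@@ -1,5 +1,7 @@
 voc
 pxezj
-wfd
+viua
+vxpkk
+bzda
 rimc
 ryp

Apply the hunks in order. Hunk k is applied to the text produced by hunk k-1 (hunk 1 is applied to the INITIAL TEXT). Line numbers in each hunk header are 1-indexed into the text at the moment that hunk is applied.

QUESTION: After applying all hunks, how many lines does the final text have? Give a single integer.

Hunk 1: at line 3 remove [hsb,cyo] add [oiz,awlm] -> 8 lines: voc zft opirr oiz awlm oztps rimc ryp
Hunk 2: at line 2 remove [opirr,oiz,awlm] add [guf,smv,mhv] -> 8 lines: voc zft guf smv mhv oztps rimc ryp
Hunk 3: at line 2 remove [guf,smv] add [slfp] -> 7 lines: voc zft slfp mhv oztps rimc ryp
Hunk 4: at line 1 remove [zft,slfp,mhv] add [pxezj,ihs] -> 6 lines: voc pxezj ihs oztps rimc ryp
Hunk 5: at line 1 remove [ihs,oztps] add [wfd] -> 5 lines: voc pxezj wfd rimc ryp
Hunk 6: at line 1 remove [wfd] add [viua,vxpkk,bzda] -> 7 lines: voc pxezj viua vxpkk bzda rimc ryp
Final line count: 7

Answer: 7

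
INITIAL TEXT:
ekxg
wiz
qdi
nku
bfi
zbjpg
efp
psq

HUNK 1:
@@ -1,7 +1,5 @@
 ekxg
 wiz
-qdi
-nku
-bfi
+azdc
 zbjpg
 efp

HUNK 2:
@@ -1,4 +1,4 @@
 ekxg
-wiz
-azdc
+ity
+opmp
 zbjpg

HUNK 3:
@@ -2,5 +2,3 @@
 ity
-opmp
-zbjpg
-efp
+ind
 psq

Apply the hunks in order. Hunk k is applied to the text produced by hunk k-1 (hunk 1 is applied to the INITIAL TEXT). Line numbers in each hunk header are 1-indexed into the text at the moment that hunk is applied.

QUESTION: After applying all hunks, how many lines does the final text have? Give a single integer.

Answer: 4

Derivation:
Hunk 1: at line 1 remove [qdi,nku,bfi] add [azdc] -> 6 lines: ekxg wiz azdc zbjpg efp psq
Hunk 2: at line 1 remove [wiz,azdc] add [ity,opmp] -> 6 lines: ekxg ity opmp zbjpg efp psq
Hunk 3: at line 2 remove [opmp,zbjpg,efp] add [ind] -> 4 lines: ekxg ity ind psq
Final line count: 4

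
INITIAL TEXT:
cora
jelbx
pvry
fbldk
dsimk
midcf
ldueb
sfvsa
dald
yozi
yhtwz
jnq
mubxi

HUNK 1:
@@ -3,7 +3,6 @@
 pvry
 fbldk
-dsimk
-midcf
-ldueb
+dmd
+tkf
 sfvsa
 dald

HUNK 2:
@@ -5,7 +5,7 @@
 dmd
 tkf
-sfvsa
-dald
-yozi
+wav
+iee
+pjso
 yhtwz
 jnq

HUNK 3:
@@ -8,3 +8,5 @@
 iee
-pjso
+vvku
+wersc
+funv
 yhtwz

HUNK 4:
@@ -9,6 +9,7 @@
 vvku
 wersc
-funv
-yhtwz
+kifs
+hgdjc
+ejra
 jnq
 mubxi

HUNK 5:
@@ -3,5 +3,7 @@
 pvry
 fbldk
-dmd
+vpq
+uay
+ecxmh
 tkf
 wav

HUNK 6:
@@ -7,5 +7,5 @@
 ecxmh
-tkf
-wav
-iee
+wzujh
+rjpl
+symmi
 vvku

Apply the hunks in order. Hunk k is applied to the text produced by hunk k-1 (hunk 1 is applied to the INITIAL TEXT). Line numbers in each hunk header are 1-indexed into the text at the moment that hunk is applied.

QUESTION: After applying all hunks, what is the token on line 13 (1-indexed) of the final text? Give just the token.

Answer: kifs

Derivation:
Hunk 1: at line 3 remove [dsimk,midcf,ldueb] add [dmd,tkf] -> 12 lines: cora jelbx pvry fbldk dmd tkf sfvsa dald yozi yhtwz jnq mubxi
Hunk 2: at line 5 remove [sfvsa,dald,yozi] add [wav,iee,pjso] -> 12 lines: cora jelbx pvry fbldk dmd tkf wav iee pjso yhtwz jnq mubxi
Hunk 3: at line 8 remove [pjso] add [vvku,wersc,funv] -> 14 lines: cora jelbx pvry fbldk dmd tkf wav iee vvku wersc funv yhtwz jnq mubxi
Hunk 4: at line 9 remove [funv,yhtwz] add [kifs,hgdjc,ejra] -> 15 lines: cora jelbx pvry fbldk dmd tkf wav iee vvku wersc kifs hgdjc ejra jnq mubxi
Hunk 5: at line 3 remove [dmd] add [vpq,uay,ecxmh] -> 17 lines: cora jelbx pvry fbldk vpq uay ecxmh tkf wav iee vvku wersc kifs hgdjc ejra jnq mubxi
Hunk 6: at line 7 remove [tkf,wav,iee] add [wzujh,rjpl,symmi] -> 17 lines: cora jelbx pvry fbldk vpq uay ecxmh wzujh rjpl symmi vvku wersc kifs hgdjc ejra jnq mubxi
Final line 13: kifs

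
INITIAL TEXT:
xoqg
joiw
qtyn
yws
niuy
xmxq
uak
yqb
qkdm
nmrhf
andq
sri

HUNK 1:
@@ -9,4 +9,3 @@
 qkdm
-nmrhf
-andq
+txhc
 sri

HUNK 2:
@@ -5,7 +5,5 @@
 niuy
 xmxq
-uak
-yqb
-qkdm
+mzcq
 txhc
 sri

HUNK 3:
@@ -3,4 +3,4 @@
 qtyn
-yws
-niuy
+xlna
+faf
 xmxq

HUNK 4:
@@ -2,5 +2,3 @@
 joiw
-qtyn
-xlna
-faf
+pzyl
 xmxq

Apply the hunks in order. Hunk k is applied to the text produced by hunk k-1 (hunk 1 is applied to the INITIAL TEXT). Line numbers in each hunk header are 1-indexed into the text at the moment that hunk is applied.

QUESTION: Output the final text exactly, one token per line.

Hunk 1: at line 9 remove [nmrhf,andq] add [txhc] -> 11 lines: xoqg joiw qtyn yws niuy xmxq uak yqb qkdm txhc sri
Hunk 2: at line 5 remove [uak,yqb,qkdm] add [mzcq] -> 9 lines: xoqg joiw qtyn yws niuy xmxq mzcq txhc sri
Hunk 3: at line 3 remove [yws,niuy] add [xlna,faf] -> 9 lines: xoqg joiw qtyn xlna faf xmxq mzcq txhc sri
Hunk 4: at line 2 remove [qtyn,xlna,faf] add [pzyl] -> 7 lines: xoqg joiw pzyl xmxq mzcq txhc sri

Answer: xoqg
joiw
pzyl
xmxq
mzcq
txhc
sri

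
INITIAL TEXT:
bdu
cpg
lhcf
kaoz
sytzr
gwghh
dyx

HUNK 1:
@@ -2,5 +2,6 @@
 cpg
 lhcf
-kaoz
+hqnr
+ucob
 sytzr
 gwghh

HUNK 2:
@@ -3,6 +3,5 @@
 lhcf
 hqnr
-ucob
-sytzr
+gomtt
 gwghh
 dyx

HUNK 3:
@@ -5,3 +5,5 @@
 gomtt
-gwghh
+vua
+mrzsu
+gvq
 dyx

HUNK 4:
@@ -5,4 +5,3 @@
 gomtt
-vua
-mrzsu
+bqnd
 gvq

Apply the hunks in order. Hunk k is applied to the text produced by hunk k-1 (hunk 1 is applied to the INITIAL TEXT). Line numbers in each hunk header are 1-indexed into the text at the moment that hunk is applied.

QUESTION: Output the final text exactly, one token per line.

Answer: bdu
cpg
lhcf
hqnr
gomtt
bqnd
gvq
dyx

Derivation:
Hunk 1: at line 2 remove [kaoz] add [hqnr,ucob] -> 8 lines: bdu cpg lhcf hqnr ucob sytzr gwghh dyx
Hunk 2: at line 3 remove [ucob,sytzr] add [gomtt] -> 7 lines: bdu cpg lhcf hqnr gomtt gwghh dyx
Hunk 3: at line 5 remove [gwghh] add [vua,mrzsu,gvq] -> 9 lines: bdu cpg lhcf hqnr gomtt vua mrzsu gvq dyx
Hunk 4: at line 5 remove [vua,mrzsu] add [bqnd] -> 8 lines: bdu cpg lhcf hqnr gomtt bqnd gvq dyx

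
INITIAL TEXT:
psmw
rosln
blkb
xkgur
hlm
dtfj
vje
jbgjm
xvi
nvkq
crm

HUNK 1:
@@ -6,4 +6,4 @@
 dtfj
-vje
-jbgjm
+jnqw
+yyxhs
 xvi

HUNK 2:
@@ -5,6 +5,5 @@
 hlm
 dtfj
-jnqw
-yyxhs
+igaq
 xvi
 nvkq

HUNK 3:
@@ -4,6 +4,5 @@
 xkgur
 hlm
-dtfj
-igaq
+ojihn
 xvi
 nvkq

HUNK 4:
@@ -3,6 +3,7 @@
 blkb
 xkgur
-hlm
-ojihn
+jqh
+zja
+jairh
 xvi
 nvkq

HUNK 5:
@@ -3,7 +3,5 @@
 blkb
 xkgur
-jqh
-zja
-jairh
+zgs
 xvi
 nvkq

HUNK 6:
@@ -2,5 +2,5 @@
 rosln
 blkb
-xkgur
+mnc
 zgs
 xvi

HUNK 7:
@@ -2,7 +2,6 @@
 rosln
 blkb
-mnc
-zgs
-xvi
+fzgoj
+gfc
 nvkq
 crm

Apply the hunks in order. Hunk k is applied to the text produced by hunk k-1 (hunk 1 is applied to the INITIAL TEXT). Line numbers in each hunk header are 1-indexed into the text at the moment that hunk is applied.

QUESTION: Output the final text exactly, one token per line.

Hunk 1: at line 6 remove [vje,jbgjm] add [jnqw,yyxhs] -> 11 lines: psmw rosln blkb xkgur hlm dtfj jnqw yyxhs xvi nvkq crm
Hunk 2: at line 5 remove [jnqw,yyxhs] add [igaq] -> 10 lines: psmw rosln blkb xkgur hlm dtfj igaq xvi nvkq crm
Hunk 3: at line 4 remove [dtfj,igaq] add [ojihn] -> 9 lines: psmw rosln blkb xkgur hlm ojihn xvi nvkq crm
Hunk 4: at line 3 remove [hlm,ojihn] add [jqh,zja,jairh] -> 10 lines: psmw rosln blkb xkgur jqh zja jairh xvi nvkq crm
Hunk 5: at line 3 remove [jqh,zja,jairh] add [zgs] -> 8 lines: psmw rosln blkb xkgur zgs xvi nvkq crm
Hunk 6: at line 2 remove [xkgur] add [mnc] -> 8 lines: psmw rosln blkb mnc zgs xvi nvkq crm
Hunk 7: at line 2 remove [mnc,zgs,xvi] add [fzgoj,gfc] -> 7 lines: psmw rosln blkb fzgoj gfc nvkq crm

Answer: psmw
rosln
blkb
fzgoj
gfc
nvkq
crm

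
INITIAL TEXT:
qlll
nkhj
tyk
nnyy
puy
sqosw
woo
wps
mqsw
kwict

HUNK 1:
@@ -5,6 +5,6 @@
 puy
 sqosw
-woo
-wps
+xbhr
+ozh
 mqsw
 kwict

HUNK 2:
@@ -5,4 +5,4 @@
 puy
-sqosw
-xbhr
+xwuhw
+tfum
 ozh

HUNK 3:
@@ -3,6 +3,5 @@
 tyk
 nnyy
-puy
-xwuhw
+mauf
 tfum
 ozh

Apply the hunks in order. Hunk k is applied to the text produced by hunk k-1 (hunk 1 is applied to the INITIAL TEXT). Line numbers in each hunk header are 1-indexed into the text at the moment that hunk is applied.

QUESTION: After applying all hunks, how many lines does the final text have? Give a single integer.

Hunk 1: at line 5 remove [woo,wps] add [xbhr,ozh] -> 10 lines: qlll nkhj tyk nnyy puy sqosw xbhr ozh mqsw kwict
Hunk 2: at line 5 remove [sqosw,xbhr] add [xwuhw,tfum] -> 10 lines: qlll nkhj tyk nnyy puy xwuhw tfum ozh mqsw kwict
Hunk 3: at line 3 remove [puy,xwuhw] add [mauf] -> 9 lines: qlll nkhj tyk nnyy mauf tfum ozh mqsw kwict
Final line count: 9

Answer: 9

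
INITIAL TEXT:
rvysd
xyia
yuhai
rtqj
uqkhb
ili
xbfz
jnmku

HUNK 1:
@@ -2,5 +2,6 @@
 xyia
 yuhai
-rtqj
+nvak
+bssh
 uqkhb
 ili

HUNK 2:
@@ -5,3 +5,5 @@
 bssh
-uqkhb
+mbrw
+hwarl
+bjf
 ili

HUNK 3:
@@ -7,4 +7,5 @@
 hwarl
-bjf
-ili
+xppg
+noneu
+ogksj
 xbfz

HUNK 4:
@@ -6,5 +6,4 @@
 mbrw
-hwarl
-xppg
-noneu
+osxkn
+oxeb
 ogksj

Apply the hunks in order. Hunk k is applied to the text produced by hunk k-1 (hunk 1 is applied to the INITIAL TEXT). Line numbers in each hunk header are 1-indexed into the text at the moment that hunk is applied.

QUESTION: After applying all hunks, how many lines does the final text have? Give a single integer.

Answer: 11

Derivation:
Hunk 1: at line 2 remove [rtqj] add [nvak,bssh] -> 9 lines: rvysd xyia yuhai nvak bssh uqkhb ili xbfz jnmku
Hunk 2: at line 5 remove [uqkhb] add [mbrw,hwarl,bjf] -> 11 lines: rvysd xyia yuhai nvak bssh mbrw hwarl bjf ili xbfz jnmku
Hunk 3: at line 7 remove [bjf,ili] add [xppg,noneu,ogksj] -> 12 lines: rvysd xyia yuhai nvak bssh mbrw hwarl xppg noneu ogksj xbfz jnmku
Hunk 4: at line 6 remove [hwarl,xppg,noneu] add [osxkn,oxeb] -> 11 lines: rvysd xyia yuhai nvak bssh mbrw osxkn oxeb ogksj xbfz jnmku
Final line count: 11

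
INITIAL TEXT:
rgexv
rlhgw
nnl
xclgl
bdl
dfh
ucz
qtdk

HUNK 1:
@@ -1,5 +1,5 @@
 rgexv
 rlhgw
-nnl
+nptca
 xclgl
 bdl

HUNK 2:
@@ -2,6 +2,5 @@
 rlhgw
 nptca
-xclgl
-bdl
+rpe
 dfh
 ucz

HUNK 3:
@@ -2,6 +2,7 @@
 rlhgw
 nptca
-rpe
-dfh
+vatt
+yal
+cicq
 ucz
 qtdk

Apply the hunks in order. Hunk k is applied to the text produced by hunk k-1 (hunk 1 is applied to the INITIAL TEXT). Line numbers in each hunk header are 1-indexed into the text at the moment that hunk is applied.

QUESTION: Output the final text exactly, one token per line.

Hunk 1: at line 1 remove [nnl] add [nptca] -> 8 lines: rgexv rlhgw nptca xclgl bdl dfh ucz qtdk
Hunk 2: at line 2 remove [xclgl,bdl] add [rpe] -> 7 lines: rgexv rlhgw nptca rpe dfh ucz qtdk
Hunk 3: at line 2 remove [rpe,dfh] add [vatt,yal,cicq] -> 8 lines: rgexv rlhgw nptca vatt yal cicq ucz qtdk

Answer: rgexv
rlhgw
nptca
vatt
yal
cicq
ucz
qtdk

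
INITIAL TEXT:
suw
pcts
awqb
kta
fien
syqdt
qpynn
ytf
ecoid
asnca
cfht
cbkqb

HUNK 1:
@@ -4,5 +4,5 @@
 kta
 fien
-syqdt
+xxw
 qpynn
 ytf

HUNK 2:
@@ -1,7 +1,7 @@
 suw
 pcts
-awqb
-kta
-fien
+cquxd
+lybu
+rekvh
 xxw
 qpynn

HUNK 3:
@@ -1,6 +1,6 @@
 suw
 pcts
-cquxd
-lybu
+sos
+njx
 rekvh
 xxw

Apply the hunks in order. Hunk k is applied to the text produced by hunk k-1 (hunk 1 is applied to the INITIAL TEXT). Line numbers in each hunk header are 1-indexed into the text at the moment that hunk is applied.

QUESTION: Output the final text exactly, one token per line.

Hunk 1: at line 4 remove [syqdt] add [xxw] -> 12 lines: suw pcts awqb kta fien xxw qpynn ytf ecoid asnca cfht cbkqb
Hunk 2: at line 1 remove [awqb,kta,fien] add [cquxd,lybu,rekvh] -> 12 lines: suw pcts cquxd lybu rekvh xxw qpynn ytf ecoid asnca cfht cbkqb
Hunk 3: at line 1 remove [cquxd,lybu] add [sos,njx] -> 12 lines: suw pcts sos njx rekvh xxw qpynn ytf ecoid asnca cfht cbkqb

Answer: suw
pcts
sos
njx
rekvh
xxw
qpynn
ytf
ecoid
asnca
cfht
cbkqb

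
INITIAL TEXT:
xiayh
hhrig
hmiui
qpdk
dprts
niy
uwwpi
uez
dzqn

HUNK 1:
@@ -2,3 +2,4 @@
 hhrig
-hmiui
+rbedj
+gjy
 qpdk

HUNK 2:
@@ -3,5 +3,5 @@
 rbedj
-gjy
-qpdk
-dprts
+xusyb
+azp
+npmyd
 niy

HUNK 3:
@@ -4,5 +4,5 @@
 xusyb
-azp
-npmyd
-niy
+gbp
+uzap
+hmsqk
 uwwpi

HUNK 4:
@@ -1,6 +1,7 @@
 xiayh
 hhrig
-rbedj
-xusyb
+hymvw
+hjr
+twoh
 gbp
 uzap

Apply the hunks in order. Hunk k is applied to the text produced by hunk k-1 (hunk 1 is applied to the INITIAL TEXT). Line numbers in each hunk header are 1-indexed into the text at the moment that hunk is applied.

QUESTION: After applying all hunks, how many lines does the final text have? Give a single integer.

Answer: 11

Derivation:
Hunk 1: at line 2 remove [hmiui] add [rbedj,gjy] -> 10 lines: xiayh hhrig rbedj gjy qpdk dprts niy uwwpi uez dzqn
Hunk 2: at line 3 remove [gjy,qpdk,dprts] add [xusyb,azp,npmyd] -> 10 lines: xiayh hhrig rbedj xusyb azp npmyd niy uwwpi uez dzqn
Hunk 3: at line 4 remove [azp,npmyd,niy] add [gbp,uzap,hmsqk] -> 10 lines: xiayh hhrig rbedj xusyb gbp uzap hmsqk uwwpi uez dzqn
Hunk 4: at line 1 remove [rbedj,xusyb] add [hymvw,hjr,twoh] -> 11 lines: xiayh hhrig hymvw hjr twoh gbp uzap hmsqk uwwpi uez dzqn
Final line count: 11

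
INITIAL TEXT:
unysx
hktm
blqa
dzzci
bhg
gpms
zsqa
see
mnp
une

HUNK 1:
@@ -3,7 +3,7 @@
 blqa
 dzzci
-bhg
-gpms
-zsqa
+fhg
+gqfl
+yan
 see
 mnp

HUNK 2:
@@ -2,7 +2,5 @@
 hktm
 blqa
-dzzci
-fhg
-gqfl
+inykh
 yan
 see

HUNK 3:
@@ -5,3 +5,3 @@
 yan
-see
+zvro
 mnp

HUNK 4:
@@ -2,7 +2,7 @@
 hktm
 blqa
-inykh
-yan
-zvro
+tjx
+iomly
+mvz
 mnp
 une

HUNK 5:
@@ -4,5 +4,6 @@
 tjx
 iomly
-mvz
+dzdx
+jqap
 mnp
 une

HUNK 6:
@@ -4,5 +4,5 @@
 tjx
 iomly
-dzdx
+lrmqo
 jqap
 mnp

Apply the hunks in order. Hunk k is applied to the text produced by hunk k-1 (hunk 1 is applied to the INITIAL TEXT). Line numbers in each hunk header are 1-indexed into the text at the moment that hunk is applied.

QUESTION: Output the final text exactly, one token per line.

Answer: unysx
hktm
blqa
tjx
iomly
lrmqo
jqap
mnp
une

Derivation:
Hunk 1: at line 3 remove [bhg,gpms,zsqa] add [fhg,gqfl,yan] -> 10 lines: unysx hktm blqa dzzci fhg gqfl yan see mnp une
Hunk 2: at line 2 remove [dzzci,fhg,gqfl] add [inykh] -> 8 lines: unysx hktm blqa inykh yan see mnp une
Hunk 3: at line 5 remove [see] add [zvro] -> 8 lines: unysx hktm blqa inykh yan zvro mnp une
Hunk 4: at line 2 remove [inykh,yan,zvro] add [tjx,iomly,mvz] -> 8 lines: unysx hktm blqa tjx iomly mvz mnp une
Hunk 5: at line 4 remove [mvz] add [dzdx,jqap] -> 9 lines: unysx hktm blqa tjx iomly dzdx jqap mnp une
Hunk 6: at line 4 remove [dzdx] add [lrmqo] -> 9 lines: unysx hktm blqa tjx iomly lrmqo jqap mnp une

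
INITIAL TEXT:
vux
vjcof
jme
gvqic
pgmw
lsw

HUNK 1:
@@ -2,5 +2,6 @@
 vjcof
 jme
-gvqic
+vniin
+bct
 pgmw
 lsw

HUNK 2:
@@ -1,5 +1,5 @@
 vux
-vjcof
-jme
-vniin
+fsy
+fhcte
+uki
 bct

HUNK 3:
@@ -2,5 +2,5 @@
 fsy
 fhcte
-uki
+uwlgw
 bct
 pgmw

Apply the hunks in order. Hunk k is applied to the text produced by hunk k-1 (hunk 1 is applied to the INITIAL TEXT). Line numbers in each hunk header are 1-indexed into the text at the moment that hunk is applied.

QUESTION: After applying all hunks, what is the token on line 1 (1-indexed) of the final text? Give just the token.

Answer: vux

Derivation:
Hunk 1: at line 2 remove [gvqic] add [vniin,bct] -> 7 lines: vux vjcof jme vniin bct pgmw lsw
Hunk 2: at line 1 remove [vjcof,jme,vniin] add [fsy,fhcte,uki] -> 7 lines: vux fsy fhcte uki bct pgmw lsw
Hunk 3: at line 2 remove [uki] add [uwlgw] -> 7 lines: vux fsy fhcte uwlgw bct pgmw lsw
Final line 1: vux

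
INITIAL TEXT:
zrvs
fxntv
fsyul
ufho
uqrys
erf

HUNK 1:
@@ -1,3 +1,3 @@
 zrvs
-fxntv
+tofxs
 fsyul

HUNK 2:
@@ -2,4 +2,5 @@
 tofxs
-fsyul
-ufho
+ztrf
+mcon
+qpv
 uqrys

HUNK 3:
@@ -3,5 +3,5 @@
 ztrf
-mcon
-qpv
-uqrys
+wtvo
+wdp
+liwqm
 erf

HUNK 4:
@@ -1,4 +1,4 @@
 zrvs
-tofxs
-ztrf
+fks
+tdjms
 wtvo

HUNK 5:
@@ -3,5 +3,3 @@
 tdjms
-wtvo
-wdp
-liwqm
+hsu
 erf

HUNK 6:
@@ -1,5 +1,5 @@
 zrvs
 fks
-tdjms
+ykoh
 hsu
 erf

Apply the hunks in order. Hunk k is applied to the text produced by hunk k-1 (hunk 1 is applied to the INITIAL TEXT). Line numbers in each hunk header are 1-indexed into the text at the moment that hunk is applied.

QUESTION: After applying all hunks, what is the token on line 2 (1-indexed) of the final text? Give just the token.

Hunk 1: at line 1 remove [fxntv] add [tofxs] -> 6 lines: zrvs tofxs fsyul ufho uqrys erf
Hunk 2: at line 2 remove [fsyul,ufho] add [ztrf,mcon,qpv] -> 7 lines: zrvs tofxs ztrf mcon qpv uqrys erf
Hunk 3: at line 3 remove [mcon,qpv,uqrys] add [wtvo,wdp,liwqm] -> 7 lines: zrvs tofxs ztrf wtvo wdp liwqm erf
Hunk 4: at line 1 remove [tofxs,ztrf] add [fks,tdjms] -> 7 lines: zrvs fks tdjms wtvo wdp liwqm erf
Hunk 5: at line 3 remove [wtvo,wdp,liwqm] add [hsu] -> 5 lines: zrvs fks tdjms hsu erf
Hunk 6: at line 1 remove [tdjms] add [ykoh] -> 5 lines: zrvs fks ykoh hsu erf
Final line 2: fks

Answer: fks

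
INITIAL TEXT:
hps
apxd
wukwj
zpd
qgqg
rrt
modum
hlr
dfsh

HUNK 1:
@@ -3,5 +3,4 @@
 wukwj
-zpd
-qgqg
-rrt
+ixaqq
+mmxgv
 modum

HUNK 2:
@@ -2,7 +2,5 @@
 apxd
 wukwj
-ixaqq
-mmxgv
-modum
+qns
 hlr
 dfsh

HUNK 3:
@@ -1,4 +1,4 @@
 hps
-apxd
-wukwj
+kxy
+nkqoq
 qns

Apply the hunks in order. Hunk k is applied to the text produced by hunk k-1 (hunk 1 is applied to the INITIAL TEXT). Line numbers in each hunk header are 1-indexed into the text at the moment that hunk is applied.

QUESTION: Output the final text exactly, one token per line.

Hunk 1: at line 3 remove [zpd,qgqg,rrt] add [ixaqq,mmxgv] -> 8 lines: hps apxd wukwj ixaqq mmxgv modum hlr dfsh
Hunk 2: at line 2 remove [ixaqq,mmxgv,modum] add [qns] -> 6 lines: hps apxd wukwj qns hlr dfsh
Hunk 3: at line 1 remove [apxd,wukwj] add [kxy,nkqoq] -> 6 lines: hps kxy nkqoq qns hlr dfsh

Answer: hps
kxy
nkqoq
qns
hlr
dfsh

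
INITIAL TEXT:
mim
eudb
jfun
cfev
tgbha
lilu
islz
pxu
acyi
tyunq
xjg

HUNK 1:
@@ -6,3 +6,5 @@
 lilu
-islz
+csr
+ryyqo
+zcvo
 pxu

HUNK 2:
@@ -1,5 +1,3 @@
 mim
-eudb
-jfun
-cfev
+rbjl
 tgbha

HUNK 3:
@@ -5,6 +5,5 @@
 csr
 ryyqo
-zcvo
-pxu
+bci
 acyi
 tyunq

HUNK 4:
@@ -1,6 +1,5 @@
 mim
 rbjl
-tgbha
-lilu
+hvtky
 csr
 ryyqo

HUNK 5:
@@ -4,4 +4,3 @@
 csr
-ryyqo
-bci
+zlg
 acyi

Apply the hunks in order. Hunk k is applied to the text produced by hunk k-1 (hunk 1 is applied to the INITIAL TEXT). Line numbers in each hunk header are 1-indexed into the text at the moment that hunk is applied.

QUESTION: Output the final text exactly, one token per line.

Hunk 1: at line 6 remove [islz] add [csr,ryyqo,zcvo] -> 13 lines: mim eudb jfun cfev tgbha lilu csr ryyqo zcvo pxu acyi tyunq xjg
Hunk 2: at line 1 remove [eudb,jfun,cfev] add [rbjl] -> 11 lines: mim rbjl tgbha lilu csr ryyqo zcvo pxu acyi tyunq xjg
Hunk 3: at line 5 remove [zcvo,pxu] add [bci] -> 10 lines: mim rbjl tgbha lilu csr ryyqo bci acyi tyunq xjg
Hunk 4: at line 1 remove [tgbha,lilu] add [hvtky] -> 9 lines: mim rbjl hvtky csr ryyqo bci acyi tyunq xjg
Hunk 5: at line 4 remove [ryyqo,bci] add [zlg] -> 8 lines: mim rbjl hvtky csr zlg acyi tyunq xjg

Answer: mim
rbjl
hvtky
csr
zlg
acyi
tyunq
xjg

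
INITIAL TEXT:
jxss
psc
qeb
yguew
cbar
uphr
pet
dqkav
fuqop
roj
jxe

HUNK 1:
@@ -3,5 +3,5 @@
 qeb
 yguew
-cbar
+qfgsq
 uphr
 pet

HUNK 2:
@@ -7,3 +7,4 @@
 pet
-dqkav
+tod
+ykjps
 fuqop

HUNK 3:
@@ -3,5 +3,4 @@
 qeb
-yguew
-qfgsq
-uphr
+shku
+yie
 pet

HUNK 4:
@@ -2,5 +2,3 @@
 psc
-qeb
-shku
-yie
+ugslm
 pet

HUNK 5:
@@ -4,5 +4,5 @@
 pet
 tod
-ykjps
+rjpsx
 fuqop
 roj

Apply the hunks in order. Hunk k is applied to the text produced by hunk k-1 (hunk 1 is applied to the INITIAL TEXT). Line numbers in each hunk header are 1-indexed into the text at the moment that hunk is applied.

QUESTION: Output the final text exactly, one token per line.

Hunk 1: at line 3 remove [cbar] add [qfgsq] -> 11 lines: jxss psc qeb yguew qfgsq uphr pet dqkav fuqop roj jxe
Hunk 2: at line 7 remove [dqkav] add [tod,ykjps] -> 12 lines: jxss psc qeb yguew qfgsq uphr pet tod ykjps fuqop roj jxe
Hunk 3: at line 3 remove [yguew,qfgsq,uphr] add [shku,yie] -> 11 lines: jxss psc qeb shku yie pet tod ykjps fuqop roj jxe
Hunk 4: at line 2 remove [qeb,shku,yie] add [ugslm] -> 9 lines: jxss psc ugslm pet tod ykjps fuqop roj jxe
Hunk 5: at line 4 remove [ykjps] add [rjpsx] -> 9 lines: jxss psc ugslm pet tod rjpsx fuqop roj jxe

Answer: jxss
psc
ugslm
pet
tod
rjpsx
fuqop
roj
jxe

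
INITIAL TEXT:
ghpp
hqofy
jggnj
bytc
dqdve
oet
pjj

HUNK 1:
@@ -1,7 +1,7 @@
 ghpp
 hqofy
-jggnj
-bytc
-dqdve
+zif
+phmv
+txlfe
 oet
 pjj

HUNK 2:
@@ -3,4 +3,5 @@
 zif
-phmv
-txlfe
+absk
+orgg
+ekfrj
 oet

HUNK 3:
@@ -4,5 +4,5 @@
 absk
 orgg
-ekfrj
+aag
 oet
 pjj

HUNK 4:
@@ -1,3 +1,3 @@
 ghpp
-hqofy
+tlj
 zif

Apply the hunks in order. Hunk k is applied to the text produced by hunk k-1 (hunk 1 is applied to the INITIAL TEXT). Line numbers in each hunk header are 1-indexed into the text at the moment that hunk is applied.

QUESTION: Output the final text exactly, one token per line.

Answer: ghpp
tlj
zif
absk
orgg
aag
oet
pjj

Derivation:
Hunk 1: at line 1 remove [jggnj,bytc,dqdve] add [zif,phmv,txlfe] -> 7 lines: ghpp hqofy zif phmv txlfe oet pjj
Hunk 2: at line 3 remove [phmv,txlfe] add [absk,orgg,ekfrj] -> 8 lines: ghpp hqofy zif absk orgg ekfrj oet pjj
Hunk 3: at line 4 remove [ekfrj] add [aag] -> 8 lines: ghpp hqofy zif absk orgg aag oet pjj
Hunk 4: at line 1 remove [hqofy] add [tlj] -> 8 lines: ghpp tlj zif absk orgg aag oet pjj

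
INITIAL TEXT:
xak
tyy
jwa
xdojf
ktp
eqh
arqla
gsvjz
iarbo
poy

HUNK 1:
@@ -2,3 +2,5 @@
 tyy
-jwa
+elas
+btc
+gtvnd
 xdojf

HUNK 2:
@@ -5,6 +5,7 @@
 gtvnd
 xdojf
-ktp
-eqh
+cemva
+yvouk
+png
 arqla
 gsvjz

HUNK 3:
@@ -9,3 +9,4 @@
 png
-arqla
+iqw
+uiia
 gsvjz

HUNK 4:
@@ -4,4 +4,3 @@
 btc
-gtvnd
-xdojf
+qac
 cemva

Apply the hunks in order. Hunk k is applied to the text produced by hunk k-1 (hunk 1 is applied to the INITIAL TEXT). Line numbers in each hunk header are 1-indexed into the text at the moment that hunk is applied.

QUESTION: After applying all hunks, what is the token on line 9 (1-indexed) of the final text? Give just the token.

Answer: iqw

Derivation:
Hunk 1: at line 2 remove [jwa] add [elas,btc,gtvnd] -> 12 lines: xak tyy elas btc gtvnd xdojf ktp eqh arqla gsvjz iarbo poy
Hunk 2: at line 5 remove [ktp,eqh] add [cemva,yvouk,png] -> 13 lines: xak tyy elas btc gtvnd xdojf cemva yvouk png arqla gsvjz iarbo poy
Hunk 3: at line 9 remove [arqla] add [iqw,uiia] -> 14 lines: xak tyy elas btc gtvnd xdojf cemva yvouk png iqw uiia gsvjz iarbo poy
Hunk 4: at line 4 remove [gtvnd,xdojf] add [qac] -> 13 lines: xak tyy elas btc qac cemva yvouk png iqw uiia gsvjz iarbo poy
Final line 9: iqw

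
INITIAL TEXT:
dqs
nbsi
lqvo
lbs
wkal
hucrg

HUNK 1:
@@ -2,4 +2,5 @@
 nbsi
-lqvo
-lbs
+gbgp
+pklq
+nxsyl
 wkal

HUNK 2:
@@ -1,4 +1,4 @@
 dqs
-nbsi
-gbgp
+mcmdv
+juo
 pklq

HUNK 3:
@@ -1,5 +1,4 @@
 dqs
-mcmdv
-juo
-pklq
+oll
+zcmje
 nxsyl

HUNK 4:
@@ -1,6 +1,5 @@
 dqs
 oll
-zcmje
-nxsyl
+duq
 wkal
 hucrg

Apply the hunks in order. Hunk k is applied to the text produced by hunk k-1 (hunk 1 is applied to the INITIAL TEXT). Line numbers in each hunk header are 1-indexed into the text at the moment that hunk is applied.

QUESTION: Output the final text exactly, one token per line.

Hunk 1: at line 2 remove [lqvo,lbs] add [gbgp,pklq,nxsyl] -> 7 lines: dqs nbsi gbgp pklq nxsyl wkal hucrg
Hunk 2: at line 1 remove [nbsi,gbgp] add [mcmdv,juo] -> 7 lines: dqs mcmdv juo pklq nxsyl wkal hucrg
Hunk 3: at line 1 remove [mcmdv,juo,pklq] add [oll,zcmje] -> 6 lines: dqs oll zcmje nxsyl wkal hucrg
Hunk 4: at line 1 remove [zcmje,nxsyl] add [duq] -> 5 lines: dqs oll duq wkal hucrg

Answer: dqs
oll
duq
wkal
hucrg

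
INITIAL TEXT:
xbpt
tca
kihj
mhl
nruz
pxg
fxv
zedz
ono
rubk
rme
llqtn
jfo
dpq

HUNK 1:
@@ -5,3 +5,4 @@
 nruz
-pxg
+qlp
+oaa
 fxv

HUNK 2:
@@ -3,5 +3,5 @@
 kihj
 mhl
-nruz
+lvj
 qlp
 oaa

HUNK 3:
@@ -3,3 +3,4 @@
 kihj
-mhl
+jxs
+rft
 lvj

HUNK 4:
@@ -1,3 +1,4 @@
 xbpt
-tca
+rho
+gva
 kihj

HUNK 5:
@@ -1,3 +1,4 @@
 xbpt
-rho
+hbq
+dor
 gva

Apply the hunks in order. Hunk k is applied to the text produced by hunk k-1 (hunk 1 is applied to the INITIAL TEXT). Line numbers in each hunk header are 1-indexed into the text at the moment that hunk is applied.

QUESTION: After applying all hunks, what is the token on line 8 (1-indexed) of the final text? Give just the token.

Hunk 1: at line 5 remove [pxg] add [qlp,oaa] -> 15 lines: xbpt tca kihj mhl nruz qlp oaa fxv zedz ono rubk rme llqtn jfo dpq
Hunk 2: at line 3 remove [nruz] add [lvj] -> 15 lines: xbpt tca kihj mhl lvj qlp oaa fxv zedz ono rubk rme llqtn jfo dpq
Hunk 3: at line 3 remove [mhl] add [jxs,rft] -> 16 lines: xbpt tca kihj jxs rft lvj qlp oaa fxv zedz ono rubk rme llqtn jfo dpq
Hunk 4: at line 1 remove [tca] add [rho,gva] -> 17 lines: xbpt rho gva kihj jxs rft lvj qlp oaa fxv zedz ono rubk rme llqtn jfo dpq
Hunk 5: at line 1 remove [rho] add [hbq,dor] -> 18 lines: xbpt hbq dor gva kihj jxs rft lvj qlp oaa fxv zedz ono rubk rme llqtn jfo dpq
Final line 8: lvj

Answer: lvj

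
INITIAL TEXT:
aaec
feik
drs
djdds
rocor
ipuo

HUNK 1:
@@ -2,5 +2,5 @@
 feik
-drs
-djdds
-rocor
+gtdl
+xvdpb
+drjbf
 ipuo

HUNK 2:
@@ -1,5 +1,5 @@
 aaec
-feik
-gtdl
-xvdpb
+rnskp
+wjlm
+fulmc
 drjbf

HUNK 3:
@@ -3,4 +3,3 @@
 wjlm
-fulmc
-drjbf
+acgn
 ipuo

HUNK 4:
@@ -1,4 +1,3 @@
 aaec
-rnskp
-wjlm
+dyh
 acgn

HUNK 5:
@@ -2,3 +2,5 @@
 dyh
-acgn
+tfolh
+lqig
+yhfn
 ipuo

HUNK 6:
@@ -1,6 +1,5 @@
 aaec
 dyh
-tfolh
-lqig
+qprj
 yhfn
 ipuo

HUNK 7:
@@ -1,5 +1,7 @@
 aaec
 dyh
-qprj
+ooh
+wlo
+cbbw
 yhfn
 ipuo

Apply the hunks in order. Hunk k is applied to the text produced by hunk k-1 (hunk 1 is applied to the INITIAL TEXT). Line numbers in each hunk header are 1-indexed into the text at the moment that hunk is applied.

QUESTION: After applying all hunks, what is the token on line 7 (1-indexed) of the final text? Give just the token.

Hunk 1: at line 2 remove [drs,djdds,rocor] add [gtdl,xvdpb,drjbf] -> 6 lines: aaec feik gtdl xvdpb drjbf ipuo
Hunk 2: at line 1 remove [feik,gtdl,xvdpb] add [rnskp,wjlm,fulmc] -> 6 lines: aaec rnskp wjlm fulmc drjbf ipuo
Hunk 3: at line 3 remove [fulmc,drjbf] add [acgn] -> 5 lines: aaec rnskp wjlm acgn ipuo
Hunk 4: at line 1 remove [rnskp,wjlm] add [dyh] -> 4 lines: aaec dyh acgn ipuo
Hunk 5: at line 2 remove [acgn] add [tfolh,lqig,yhfn] -> 6 lines: aaec dyh tfolh lqig yhfn ipuo
Hunk 6: at line 1 remove [tfolh,lqig] add [qprj] -> 5 lines: aaec dyh qprj yhfn ipuo
Hunk 7: at line 1 remove [qprj] add [ooh,wlo,cbbw] -> 7 lines: aaec dyh ooh wlo cbbw yhfn ipuo
Final line 7: ipuo

Answer: ipuo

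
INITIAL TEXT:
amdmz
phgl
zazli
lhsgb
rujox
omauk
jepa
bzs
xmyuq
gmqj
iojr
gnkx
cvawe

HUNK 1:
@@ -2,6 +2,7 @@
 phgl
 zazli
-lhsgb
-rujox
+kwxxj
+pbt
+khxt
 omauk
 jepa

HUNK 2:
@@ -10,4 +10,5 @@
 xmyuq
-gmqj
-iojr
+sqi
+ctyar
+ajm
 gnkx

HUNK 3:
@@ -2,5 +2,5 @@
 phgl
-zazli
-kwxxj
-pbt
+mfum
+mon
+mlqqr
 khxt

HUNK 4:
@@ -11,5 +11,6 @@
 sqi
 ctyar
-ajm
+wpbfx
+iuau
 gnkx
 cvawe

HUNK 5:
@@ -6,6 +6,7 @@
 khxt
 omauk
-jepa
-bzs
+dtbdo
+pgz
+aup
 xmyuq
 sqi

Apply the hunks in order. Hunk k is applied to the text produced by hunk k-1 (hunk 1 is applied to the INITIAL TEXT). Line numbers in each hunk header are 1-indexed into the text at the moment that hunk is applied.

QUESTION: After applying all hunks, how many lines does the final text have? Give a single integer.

Hunk 1: at line 2 remove [lhsgb,rujox] add [kwxxj,pbt,khxt] -> 14 lines: amdmz phgl zazli kwxxj pbt khxt omauk jepa bzs xmyuq gmqj iojr gnkx cvawe
Hunk 2: at line 10 remove [gmqj,iojr] add [sqi,ctyar,ajm] -> 15 lines: amdmz phgl zazli kwxxj pbt khxt omauk jepa bzs xmyuq sqi ctyar ajm gnkx cvawe
Hunk 3: at line 2 remove [zazli,kwxxj,pbt] add [mfum,mon,mlqqr] -> 15 lines: amdmz phgl mfum mon mlqqr khxt omauk jepa bzs xmyuq sqi ctyar ajm gnkx cvawe
Hunk 4: at line 11 remove [ajm] add [wpbfx,iuau] -> 16 lines: amdmz phgl mfum mon mlqqr khxt omauk jepa bzs xmyuq sqi ctyar wpbfx iuau gnkx cvawe
Hunk 5: at line 6 remove [jepa,bzs] add [dtbdo,pgz,aup] -> 17 lines: amdmz phgl mfum mon mlqqr khxt omauk dtbdo pgz aup xmyuq sqi ctyar wpbfx iuau gnkx cvawe
Final line count: 17

Answer: 17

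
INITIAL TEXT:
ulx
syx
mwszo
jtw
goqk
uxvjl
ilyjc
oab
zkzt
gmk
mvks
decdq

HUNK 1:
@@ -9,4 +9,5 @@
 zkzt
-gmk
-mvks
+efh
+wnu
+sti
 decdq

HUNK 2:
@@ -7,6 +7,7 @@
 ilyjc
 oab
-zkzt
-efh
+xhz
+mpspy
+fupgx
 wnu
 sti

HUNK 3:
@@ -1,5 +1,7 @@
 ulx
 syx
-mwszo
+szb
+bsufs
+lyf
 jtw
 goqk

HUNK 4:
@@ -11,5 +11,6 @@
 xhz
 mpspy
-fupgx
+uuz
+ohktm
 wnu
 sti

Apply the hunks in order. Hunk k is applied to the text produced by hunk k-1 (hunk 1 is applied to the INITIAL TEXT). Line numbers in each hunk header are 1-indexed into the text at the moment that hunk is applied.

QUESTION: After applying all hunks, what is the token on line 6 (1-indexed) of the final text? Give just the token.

Answer: jtw

Derivation:
Hunk 1: at line 9 remove [gmk,mvks] add [efh,wnu,sti] -> 13 lines: ulx syx mwszo jtw goqk uxvjl ilyjc oab zkzt efh wnu sti decdq
Hunk 2: at line 7 remove [zkzt,efh] add [xhz,mpspy,fupgx] -> 14 lines: ulx syx mwszo jtw goqk uxvjl ilyjc oab xhz mpspy fupgx wnu sti decdq
Hunk 3: at line 1 remove [mwszo] add [szb,bsufs,lyf] -> 16 lines: ulx syx szb bsufs lyf jtw goqk uxvjl ilyjc oab xhz mpspy fupgx wnu sti decdq
Hunk 4: at line 11 remove [fupgx] add [uuz,ohktm] -> 17 lines: ulx syx szb bsufs lyf jtw goqk uxvjl ilyjc oab xhz mpspy uuz ohktm wnu sti decdq
Final line 6: jtw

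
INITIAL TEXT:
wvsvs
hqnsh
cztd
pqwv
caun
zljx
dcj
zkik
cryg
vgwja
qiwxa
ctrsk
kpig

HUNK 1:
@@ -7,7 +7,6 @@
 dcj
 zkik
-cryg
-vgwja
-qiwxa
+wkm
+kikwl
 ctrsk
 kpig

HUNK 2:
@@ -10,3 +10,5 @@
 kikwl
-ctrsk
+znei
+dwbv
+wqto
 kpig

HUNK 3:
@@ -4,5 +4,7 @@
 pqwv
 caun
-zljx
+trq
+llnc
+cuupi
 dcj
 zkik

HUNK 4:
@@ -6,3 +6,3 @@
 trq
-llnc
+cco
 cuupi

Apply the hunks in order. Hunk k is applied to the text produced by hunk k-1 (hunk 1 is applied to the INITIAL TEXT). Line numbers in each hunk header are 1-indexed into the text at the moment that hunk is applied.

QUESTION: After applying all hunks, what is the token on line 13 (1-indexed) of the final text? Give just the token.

Hunk 1: at line 7 remove [cryg,vgwja,qiwxa] add [wkm,kikwl] -> 12 lines: wvsvs hqnsh cztd pqwv caun zljx dcj zkik wkm kikwl ctrsk kpig
Hunk 2: at line 10 remove [ctrsk] add [znei,dwbv,wqto] -> 14 lines: wvsvs hqnsh cztd pqwv caun zljx dcj zkik wkm kikwl znei dwbv wqto kpig
Hunk 3: at line 4 remove [zljx] add [trq,llnc,cuupi] -> 16 lines: wvsvs hqnsh cztd pqwv caun trq llnc cuupi dcj zkik wkm kikwl znei dwbv wqto kpig
Hunk 4: at line 6 remove [llnc] add [cco] -> 16 lines: wvsvs hqnsh cztd pqwv caun trq cco cuupi dcj zkik wkm kikwl znei dwbv wqto kpig
Final line 13: znei

Answer: znei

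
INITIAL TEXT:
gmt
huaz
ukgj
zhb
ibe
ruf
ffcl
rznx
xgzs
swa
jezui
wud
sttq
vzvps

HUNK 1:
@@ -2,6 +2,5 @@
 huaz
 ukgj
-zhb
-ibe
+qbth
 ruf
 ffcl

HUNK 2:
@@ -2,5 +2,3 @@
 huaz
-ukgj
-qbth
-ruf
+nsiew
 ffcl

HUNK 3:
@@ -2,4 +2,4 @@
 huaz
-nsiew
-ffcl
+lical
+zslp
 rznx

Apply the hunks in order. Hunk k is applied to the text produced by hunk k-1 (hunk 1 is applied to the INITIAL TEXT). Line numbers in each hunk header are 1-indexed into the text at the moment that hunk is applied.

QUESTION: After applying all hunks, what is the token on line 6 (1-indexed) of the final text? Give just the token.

Hunk 1: at line 2 remove [zhb,ibe] add [qbth] -> 13 lines: gmt huaz ukgj qbth ruf ffcl rznx xgzs swa jezui wud sttq vzvps
Hunk 2: at line 2 remove [ukgj,qbth,ruf] add [nsiew] -> 11 lines: gmt huaz nsiew ffcl rznx xgzs swa jezui wud sttq vzvps
Hunk 3: at line 2 remove [nsiew,ffcl] add [lical,zslp] -> 11 lines: gmt huaz lical zslp rznx xgzs swa jezui wud sttq vzvps
Final line 6: xgzs

Answer: xgzs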